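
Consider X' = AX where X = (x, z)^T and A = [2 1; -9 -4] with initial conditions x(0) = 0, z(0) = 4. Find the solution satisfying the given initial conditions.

x(t) = 4te^(-t), z(t) = -12te^(-t) + 4e^(-t)

Coefficient matrix A = [[2, 1], [-9, -4]].
Characteristic polynomial det(A - λI) = λ^2 + 2λ + 1 = 0.
Single eigenvalue λ = -1 with algebraic multiplicity 2.
Eigenvector v = (-1,3); generalized eigenvector w with (A-λI)w=v is (0,-1).
General solution: e^(-t)[c_1·v + c_2·(t·v + w)].
Applying x(0)=0, z(0)=4 gives c_1=0, c_2=-4.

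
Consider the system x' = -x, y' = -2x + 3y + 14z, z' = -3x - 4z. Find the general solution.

Coefficient matrix A = [[-1, 0, 0], [-2, 3, 14], [-3, 0, -4]].
det(A - λI) = 0 gives eigenvalues λ = -1, -4, 3.
For λ=-1: eigenvector (1,4,-1).
For λ=-4: eigenvector (0,-2,1).
For λ=3: eigenvector (0,1,0).
General solution: C_1e^(-t)(1,4,-1) + C_2e^(-4t)(0,-2,1) + C_3e^(3t)(0,1,0).

x(t) = C_1e^(-t), y(t) = 4C_1e^(-t) - 2C_2e^(-4t) + C_3e^(3t), z(t) = -C_1e^(-t) + C_2e^(-4t)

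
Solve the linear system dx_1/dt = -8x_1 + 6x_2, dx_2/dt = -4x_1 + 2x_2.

x_1(t) = -K_1e^(-2t) + 3K_2e^(-4t), x_2(t) = -K_1e^(-2t) + 2K_2e^(-4t)

Coefficient matrix A = [[-8, 6], [-4, 2]].
Characteristic polynomial det(A - λI) = λ^2 + 6λ + 8 = 0.
Eigenvalues λ = -2, -4.
For λ=-2: (A-λI) row 1 is [-6, 6], so an eigenvector is (-1, -1).
For λ=-4: (A-λI) row 1 is [-4, 6], so an eigenvector is (3, 2).
General solution: K_1e^(-2t)(-1,-1) + K_2e^(-4t)(3,2).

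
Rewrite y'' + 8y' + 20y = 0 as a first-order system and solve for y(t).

y(t) = K_1e^(-4t)cos(2t) + K_2e^(-4t)sin(2t)

Let x_1 = y, x_2 = y'. Then x_1' = x_2 and x_2' = -20x_1 - 8x_2.
A = [[0,1],[-20,-8]]; det(A-λI) = λ^2 + 8λ + 20.
Eigenvalues λ = -4 ± 2i.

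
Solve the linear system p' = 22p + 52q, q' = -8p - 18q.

Coefficient matrix A = [[22, 52], [-8, -18]].
Characteristic polynomial det(A - λI) = λ^2 - 4λ + 20 = 0.
Eigenvalues λ = 2 ± 4i (complex conjugate pair).
For λ=2+4i: an eigenvector is (3,-1) - i(2,-1) = (3 - 2i, -1 + i).
A real fundamental pair from Re and Im of e^((2+4i)t)v: X_1 = e^(2t)(cos(4t)·(3,-1) + sin(4t)·(2,-1)), X_2 = e^(2t)(sin(4t)·(3,-1) - cos(4t)·(2,-1)).
General solution: c_1X_1 + c_2X_2.

p(t) = 2c_1e^(2t)sin(4t) + 3c_1e^(2t)cos(4t) + 3c_2e^(2t)sin(4t) - 2c_2e^(2t)cos(4t), q(t) = -c_1e^(2t)sin(4t) - c_1e^(2t)cos(4t) - c_2e^(2t)sin(4t) + c_2e^(2t)cos(4t)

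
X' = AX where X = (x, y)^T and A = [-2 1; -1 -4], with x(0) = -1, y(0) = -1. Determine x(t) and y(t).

x(t) = -2te^(-3t) - e^(-3t), y(t) = 2te^(-3t) - e^(-3t)

Coefficient matrix A = [[-2, 1], [-1, -4]].
Characteristic polynomial det(A - λI) = λ^2 + 6λ + 9 = 0.
Single eigenvalue λ = -3 with algebraic multiplicity 2.
Eigenvector v = (-1,1); generalized eigenvector w with (A-λI)w=v is (2,-3).
General solution: e^(-3t)[C_1·v + C_2·(t·v + w)].
Applying x(0)=-1, y(0)=-1 gives C_1=5, C_2=2.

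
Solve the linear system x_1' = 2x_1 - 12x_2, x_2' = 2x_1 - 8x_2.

x_1(t) = 2C_1e^(-4t) + 3C_2e^(-2t), x_2(t) = C_1e^(-4t) + C_2e^(-2t)

Coefficient matrix A = [[2, -12], [2, -8]].
Characteristic polynomial det(A - λI) = λ^2 + 6λ + 8 = 0.
Eigenvalues λ = -4, -2.
For λ=-4: (A-λI) row 1 is [6, -12], so an eigenvector is (2, 1).
For λ=-2: (A-λI) row 1 is [4, -12], so an eigenvector is (3, 1).
General solution: C_1e^(-4t)(2,1) + C_2e^(-2t)(3,1).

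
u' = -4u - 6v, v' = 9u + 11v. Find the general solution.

Coefficient matrix A = [[-4, -6], [9, 11]].
Characteristic polynomial det(A - λI) = λ^2 - 7λ + 10 = 0.
Eigenvalues λ = 2, 5.
For λ=2: (A-λI) row 1 is [-6, -6], so an eigenvector is (-1, 1).
For λ=5: (A-λI) row 1 is [-9, -6], so an eigenvector is (2, -3).
General solution: K_1e^(2t)(-1,1) + K_2e^(5t)(2,-3).

u(t) = -K_1e^(2t) + 2K_2e^(5t), v(t) = K_1e^(2t) - 3K_2e^(5t)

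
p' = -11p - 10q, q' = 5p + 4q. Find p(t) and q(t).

Coefficient matrix A = [[-11, -10], [5, 4]].
Characteristic polynomial det(A - λI) = λ^2 + 7λ + 6 = 0.
Eigenvalues λ = -1, -6.
For λ=-1: (A-λI) row 1 is [-10, -10], so an eigenvector is (-1, 1).
For λ=-6: (A-λI) row 1 is [-5, -10], so an eigenvector is (-2, 1).
General solution: c_1e^(-t)(-1,1) + c_2e^(-6t)(-2,1).

p(t) = -c_1e^(-t) - 2c_2e^(-6t), q(t) = c_1e^(-t) + c_2e^(-6t)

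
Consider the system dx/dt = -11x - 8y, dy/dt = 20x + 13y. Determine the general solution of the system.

Coefficient matrix A = [[-11, -8], [20, 13]].
Characteristic polynomial det(A - λI) = λ^2 - 2λ + 17 = 0.
Eigenvalues λ = 1 ± 4i (complex conjugate pair).
For λ=1+4i: an eigenvector is (1,-1) - i(-1,2) = (1 + i, -1 - 2i).
A real fundamental pair from Re and Im of e^((1+4i)t)v: X_1 = e^(t)(cos(4t)·(1,-1) + sin(4t)·(-1,2)), X_2 = e^(t)(sin(4t)·(1,-1) - cos(4t)·(-1,2)).
General solution: C_1X_1 + C_2X_2.

x(t) = -C_1e^(t)sin(4t) + C_1e^(t)cos(4t) + C_2e^(t)sin(4t) + C_2e^(t)cos(4t), y(t) = 2C_1e^(t)sin(4t) - C_1e^(t)cos(4t) - C_2e^(t)sin(4t) - 2C_2e^(t)cos(4t)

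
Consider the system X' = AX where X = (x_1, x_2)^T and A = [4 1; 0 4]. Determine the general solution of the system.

Coefficient matrix A = [[4, 1], [0, 4]].
Characteristic polynomial det(A - λI) = λ^2 - 8λ + 16 = 0.
Single eigenvalue λ = 4 with algebraic multiplicity 2.
Eigenvector v = (1,0); generalized eigenvector w with (A-λI)w=v is (3,1).
General solution: e^(4t)[K_1·v + K_2·(t·v + w)].

x_1(t) = K_1e^(4t) + K_2te^(4t) + 3K_2e^(4t), x_2(t) = K_2e^(4t)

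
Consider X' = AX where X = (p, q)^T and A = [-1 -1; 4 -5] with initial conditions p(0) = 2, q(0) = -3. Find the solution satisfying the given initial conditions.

Coefficient matrix A = [[-1, -1], [4, -5]].
Characteristic polynomial det(A - λI) = λ^2 + 6λ + 9 = 0.
Single eigenvalue λ = -3 with algebraic multiplicity 2.
Eigenvector v = (1,2); generalized eigenvector w with (A-λI)w=v is (-1,-3).
General solution: e^(-3t)[C_1·v + C_2·(t·v + w)].
Applying p(0)=2, q(0)=-3 gives C_1=9, C_2=7.

p(t) = 7te^(-3t) + 2e^(-3t), q(t) = 14te^(-3t) - 3e^(-3t)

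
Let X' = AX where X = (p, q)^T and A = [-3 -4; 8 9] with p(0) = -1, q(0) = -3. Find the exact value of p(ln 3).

A = [[-3,-4],[8,9]]; eigenvalues λ = 1, 5.
Eigenvectors: (-1,1) for λ=1, (-1,2) for λ=5.
From the initial condition, c_1 = 5, c_2 = -4.
p(ln 3) = (5)(3^1)(-1) + (-4)(3^5)(-1) = 957.

957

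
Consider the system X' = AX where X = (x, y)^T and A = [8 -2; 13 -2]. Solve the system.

x(t) = K_1e^(3t)sin(t) + K_1e^(3t)cos(t) + K_2e^(3t)sin(t) - K_2e^(3t)cos(t), y(t) = 3K_1e^(3t)sin(t) + 2K_1e^(3t)cos(t) + 2K_2e^(3t)sin(t) - 3K_2e^(3t)cos(t)

Coefficient matrix A = [[8, -2], [13, -2]].
Characteristic polynomial det(A - λI) = λ^2 - 6λ + 10 = 0.
Eigenvalues λ = 3 ± i (complex conjugate pair).
For λ=3+i: an eigenvector is (1,2) - i(1,3) = (1 - i, 2 - 3i).
A real fundamental pair from Re and Im of e^((3+i)t)v: X_1 = e^(3t)(cos(t)·(1,2) + sin(t)·(1,3)), X_2 = e^(3t)(sin(t)·(1,2) - cos(t)·(1,3)).
General solution: K_1X_1 + K_2X_2.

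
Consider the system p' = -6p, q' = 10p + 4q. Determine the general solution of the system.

p(t) = -K_1e^(-6t), q(t) = K_1e^(-6t) - K_2e^(4t)

Coefficient matrix A = [[-6, 0], [10, 4]].
Characteristic polynomial det(A - λI) = λ^2 + 2λ - 24 = 0.
Eigenvalues λ = -6, 4.
For λ=-6: (A-λI) row 2 is [10, 10], so an eigenvector is (-1, 1).
For λ=4: (A-λI) row 1 is [-10, 0], so an eigenvector is (0, -1).
General solution: K_1e^(-6t)(-1,1) + K_2e^(4t)(0,-1).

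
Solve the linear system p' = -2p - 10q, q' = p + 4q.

p(t) = -3C_1e^(t)sin(t) + C_1e^(t)cos(t) + C_2e^(t)sin(t) + 3C_2e^(t)cos(t), q(t) = C_1e^(t)sin(t) - C_2e^(t)cos(t)

Coefficient matrix A = [[-2, -10], [1, 4]].
Characteristic polynomial det(A - λI) = λ^2 - 2λ + 2 = 0.
Eigenvalues λ = 1 ± i (complex conjugate pair).
For λ=1+i: an eigenvector is (1,0) - i(-3,1) = (1 + 3i, 0 - i).
A real fundamental pair from Re and Im of e^((1+i)t)v: X_1 = e^(t)(cos(t)·(1,0) + sin(t)·(-3,1)), X_2 = e^(t)(sin(t)·(1,0) - cos(t)·(-3,1)).
General solution: C_1X_1 + C_2X_2.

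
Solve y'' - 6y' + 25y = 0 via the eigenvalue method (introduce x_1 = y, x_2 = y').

Let x_1 = y, x_2 = y'. Then x_1' = x_2 and x_2' = -25x_1 + 6x_2.
A = [[0,1],[-25,6]]; det(A-λI) = λ^2 - 6λ + 25.
Eigenvalues λ = 3 ± 4i.

y(t) = C_1e^(3t)cos(4t) + C_2e^(3t)sin(4t)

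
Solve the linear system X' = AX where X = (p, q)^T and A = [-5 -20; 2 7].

p(t) = -C_1e^(t)sin(2t) - 3C_1e^(t)cos(2t) - 3C_2e^(t)sin(2t) + C_2e^(t)cos(2t), q(t) = C_1e^(t)cos(2t) + C_2e^(t)sin(2t)

Coefficient matrix A = [[-5, -20], [2, 7]].
Characteristic polynomial det(A - λI) = λ^2 - 2λ + 5 = 0.
Eigenvalues λ = 1 ± 2i (complex conjugate pair).
For λ=1+2i: an eigenvector is (-3,1) - i(-1,0) = (-3 + i, 1).
A real fundamental pair from Re and Im of e^((1+2i)t)v: X_1 = e^(t)(cos(2t)·(-3,1) + sin(2t)·(-1,0)), X_2 = e^(t)(sin(2t)·(-3,1) - cos(2t)·(-1,0)).
General solution: C_1X_1 + C_2X_2.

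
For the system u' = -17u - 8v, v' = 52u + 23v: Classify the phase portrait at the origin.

A = [[-17,-8],[52,23]]; det(A-λI) = λ^2 - 6λ + 25.
λ = 3 ± 4i: positive real part.

unstable spiral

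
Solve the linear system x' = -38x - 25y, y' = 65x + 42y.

x(t) = -2K_1e^(2t)sin(5t) - K_1e^(2t)cos(5t) - K_2e^(2t)sin(5t) + 2K_2e^(2t)cos(5t), y(t) = 3K_1e^(2t)sin(5t) + 2K_1e^(2t)cos(5t) + 2K_2e^(2t)sin(5t) - 3K_2e^(2t)cos(5t)

Coefficient matrix A = [[-38, -25], [65, 42]].
Characteristic polynomial det(A - λI) = λ^2 - 4λ + 29 = 0.
Eigenvalues λ = 2 ± 5i (complex conjugate pair).
For λ=2+5i: an eigenvector is (-1,2) - i(-2,3) = (-1 + 2i, 2 - 3i).
A real fundamental pair from Re and Im of e^((2+5i)t)v: X_1 = e^(2t)(cos(5t)·(-1,2) + sin(5t)·(-2,3)), X_2 = e^(2t)(sin(5t)·(-1,2) - cos(5t)·(-2,3)).
General solution: K_1X_1 + K_2X_2.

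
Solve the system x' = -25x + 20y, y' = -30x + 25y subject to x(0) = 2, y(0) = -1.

Coefficient matrix A = [[-25, 20], [-30, 25]].
Characteristic polynomial det(A - λI) = λ^2 - 25 = 0.
Eigenvalues λ = -5, 5.
For λ=-5: (A-λI) row 1 is [-20, 20], so an eigenvector is (-1, -1).
For λ=5: (A-λI) row 1 is [-30, 20], so an eigenvector is (-2, -3).
General solution: C_1e^(-5t)(-1,-1) + C_2e^(5t)(-2,-3).
Applying x(0)=2, y(0)=-1 gives C_1=-8, C_2=3.

x(t) = -6e^(5t) + 8e^(-5t), y(t) = -9e^(5t) + 8e^(-5t)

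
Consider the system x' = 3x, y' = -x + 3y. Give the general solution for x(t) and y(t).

Coefficient matrix A = [[3, 0], [-1, 3]].
Characteristic polynomial det(A - λI) = λ^2 - 6λ + 9 = 0.
Single eigenvalue λ = 3 with algebraic multiplicity 2.
Eigenvector v = (0,-1); generalized eigenvector w with (A-λI)w=v is (1,0).
General solution: e^(3t)[K_1·v + K_2·(t·v + w)].

x(t) = K_2e^(3t), y(t) = -K_1e^(3t) - K_2te^(3t)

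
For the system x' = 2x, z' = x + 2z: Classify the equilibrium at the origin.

unstable improper node

A = [[2,0],[1,2]]; det(A-λI) = λ^2 - 4λ + 4.
repeated λ = 2 with a single eigenvector.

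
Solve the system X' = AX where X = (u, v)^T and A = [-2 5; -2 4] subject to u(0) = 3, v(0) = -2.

Coefficient matrix A = [[-2, 5], [-2, 4]].
Characteristic polynomial det(A - λI) = λ^2 - 2λ + 2 = 0.
Eigenvalues λ = 1 ± i (complex conjugate pair).
For λ=1+i: an eigenvector is (-2,-1) - i(1,1) = (-2 - i, -1 - i).
A real fundamental pair from Re and Im of e^((1+i)t)v: X_1 = e^(t)(cos(t)·(-2,-1) + sin(t)·(1,1)), X_2 = e^(t)(sin(t)·(-2,-1) - cos(t)·(1,1)).
General solution: C_1X_1 + C_2X_2.
Applying u(0)=3, v(0)=-2 gives C_1=-5, C_2=7.

u(t) = -19e^(t)sin(t) + 3e^(t)cos(t), v(t) = -12e^(t)sin(t) - 2e^(t)cos(t)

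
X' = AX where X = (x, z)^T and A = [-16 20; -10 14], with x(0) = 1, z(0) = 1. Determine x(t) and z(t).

Coefficient matrix A = [[-16, 20], [-10, 14]].
Characteristic polynomial det(A - λI) = λ^2 + 2λ - 24 = 0.
Eigenvalues λ = 4, -6.
For λ=4: (A-λI) row 1 is [-20, 20], so an eigenvector is (-1, -1).
For λ=-6: (A-λI) row 1 is [-10, 20], so an eigenvector is (-2, -1).
General solution: C_1e^(4t)(-1,-1) + C_2e^(-6t)(-2,-1).
Applying x(0)=1, z(0)=1 gives C_1=-1, C_2=0.

x(t) = e^(4t), z(t) = e^(4t)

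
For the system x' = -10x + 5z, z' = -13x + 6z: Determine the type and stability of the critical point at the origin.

stable spiral

A = [[-10,5],[-13,6]]; det(A-λI) = λ^2 + 4λ + 5.
λ = -2 ± i: negative real part.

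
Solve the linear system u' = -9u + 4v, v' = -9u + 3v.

Coefficient matrix A = [[-9, 4], [-9, 3]].
Characteristic polynomial det(A - λI) = λ^2 + 6λ + 9 = 0.
Single eigenvalue λ = -3 with algebraic multiplicity 2.
Eigenvector v = (2,3); generalized eigenvector w with (A-λI)w=v is (-1,-1).
General solution: e^(-3t)[c_1·v + c_2·(t·v + w)].

u(t) = 2c_1e^(-3t) + 2c_2te^(-3t) - c_2e^(-3t), v(t) = 3c_1e^(-3t) + 3c_2te^(-3t) - c_2e^(-3t)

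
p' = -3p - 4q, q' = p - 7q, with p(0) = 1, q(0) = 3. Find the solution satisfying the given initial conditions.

p(t) = -10te^(-5t) + e^(-5t), q(t) = -5te^(-5t) + 3e^(-5t)

Coefficient matrix A = [[-3, -4], [1, -7]].
Characteristic polynomial det(A - λI) = λ^2 + 10λ + 25 = 0.
Single eigenvalue λ = -5 with algebraic multiplicity 2.
Eigenvector v = (2,1); generalized eigenvector w with (A-λI)w=v is (-3,-2).
General solution: e^(-5t)[C_1·v + C_2·(t·v + w)].
Applying p(0)=1, q(0)=3 gives C_1=-7, C_2=-5.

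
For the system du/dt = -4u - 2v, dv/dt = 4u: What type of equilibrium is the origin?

A = [[-4,-2],[4,0]]; det(A-λI) = λ^2 + 4λ + 8.
λ = -2 ± 2i: negative real part.

stable spiral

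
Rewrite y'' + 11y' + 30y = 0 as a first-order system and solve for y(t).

Let x_1 = y, x_2 = y'. Then x_1' = x_2 and x_2' = -30x_1 - 11x_2.
A = [[0,1],[-30,-11]]; det(A-λI) = λ^2 + 11λ + 30.
Eigenvalues λ = -5, -6 with eigenvectors (1,-5), (1,-6).

y(t) = c_1e^(-5t) + c_2e^(-6t)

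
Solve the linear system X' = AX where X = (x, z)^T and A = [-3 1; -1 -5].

Coefficient matrix A = [[-3, 1], [-1, -5]].
Characteristic polynomial det(A - λI) = λ^2 + 8λ + 16 = 0.
Single eigenvalue λ = -4 with algebraic multiplicity 2.
Eigenvector v = (1,-1); generalized eigenvector w with (A-λI)w=v is (2,-1).
General solution: e^(-4t)[c_1·v + c_2·(t·v + w)].

x(t) = c_1e^(-4t) + c_2te^(-4t) + 2c_2e^(-4t), z(t) = -c_1e^(-4t) - c_2te^(-4t) - c_2e^(-4t)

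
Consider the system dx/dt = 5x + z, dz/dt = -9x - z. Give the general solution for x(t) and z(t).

Coefficient matrix A = [[5, 1], [-9, -1]].
Characteristic polynomial det(A - λI) = λ^2 - 4λ + 4 = 0.
Single eigenvalue λ = 2 with algebraic multiplicity 2.
Eigenvector v = (1,-3); generalized eigenvector w with (A-λI)w=v is (1,-2).
General solution: e^(2t)[C_1·v + C_2·(t·v + w)].

x(t) = C_1e^(2t) + C_2te^(2t) + C_2e^(2t), z(t) = -3C_1e^(2t) - 3C_2te^(2t) - 2C_2e^(2t)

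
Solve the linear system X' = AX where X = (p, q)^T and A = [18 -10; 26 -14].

p(t) = -2C_1e^(2t)sin(2t) + C_1e^(2t)cos(2t) + C_2e^(2t)sin(2t) + 2C_2e^(2t)cos(2t), q(t) = -3C_1e^(2t)sin(2t) + 2C_1e^(2t)cos(2t) + 2C_2e^(2t)sin(2t) + 3C_2e^(2t)cos(2t)

Coefficient matrix A = [[18, -10], [26, -14]].
Characteristic polynomial det(A - λI) = λ^2 - 4λ + 8 = 0.
Eigenvalues λ = 2 ± 2i (complex conjugate pair).
For λ=2+2i: an eigenvector is (1,2) - i(-2,-3) = (1 + 2i, 2 + 3i).
A real fundamental pair from Re and Im of e^((2+2i)t)v: X_1 = e^(2t)(cos(2t)·(1,2) + sin(2t)·(-2,-3)), X_2 = e^(2t)(sin(2t)·(1,2) - cos(2t)·(-2,-3)).
General solution: C_1X_1 + C_2X_2.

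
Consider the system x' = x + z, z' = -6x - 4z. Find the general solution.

Coefficient matrix A = [[1, 1], [-6, -4]].
Characteristic polynomial det(A - λI) = λ^2 + 3λ + 2 = 0.
Eigenvalues λ = -2, -1.
For λ=-2: (A-λI) row 1 is [3, 1], so an eigenvector is (1, -3).
For λ=-1: (A-λI) row 1 is [2, 1], so an eigenvector is (1, -2).
General solution: K_1e^(-2t)(1,-3) + K_2e^(-t)(1,-2).

x(t) = K_1e^(-2t) + K_2e^(-t), z(t) = -3K_1e^(-2t) - 2K_2e^(-t)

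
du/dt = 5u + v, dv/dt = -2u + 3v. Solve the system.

u(t) = c_1e^(4t)cos(t) + c_2e^(4t)sin(t), v(t) = -c_1e^(4t)sin(t) - c_1e^(4t)cos(t) - c_2e^(4t)sin(t) + c_2e^(4t)cos(t)

Coefficient matrix A = [[5, 1], [-2, 3]].
Characteristic polynomial det(A - λI) = λ^2 - 8λ + 17 = 0.
Eigenvalues λ = 4 ± i (complex conjugate pair).
For λ=4+i: an eigenvector is (1,-1) - i(0,-1) = (1, -1 + i).
A real fundamental pair from Re and Im of e^((4+i)t)v: X_1 = e^(4t)(cos(t)·(1,-1) + sin(t)·(0,-1)), X_2 = e^(4t)(sin(t)·(1,-1) - cos(t)·(0,-1)).
General solution: c_1X_1 + c_2X_2.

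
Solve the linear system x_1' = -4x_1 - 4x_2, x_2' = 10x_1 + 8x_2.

x_1(t) = -c_1e^(2t)sin(2t) + c_1e^(2t)cos(2t) + c_2e^(2t)sin(2t) + c_2e^(2t)cos(2t), x_2(t) = 2c_1e^(2t)sin(2t) - c_1e^(2t)cos(2t) - c_2e^(2t)sin(2t) - 2c_2e^(2t)cos(2t)

Coefficient matrix A = [[-4, -4], [10, 8]].
Characteristic polynomial det(A - λI) = λ^2 - 4λ + 8 = 0.
Eigenvalues λ = 2 ± 2i (complex conjugate pair).
For λ=2+2i: an eigenvector is (1,-1) - i(-1,2) = (1 + i, -1 - 2i).
A real fundamental pair from Re and Im of e^((2+2i)t)v: X_1 = e^(2t)(cos(2t)·(1,-1) + sin(2t)·(-1,2)), X_2 = e^(2t)(sin(2t)·(1,-1) - cos(2t)·(-1,2)).
General solution: c_1X_1 + c_2X_2.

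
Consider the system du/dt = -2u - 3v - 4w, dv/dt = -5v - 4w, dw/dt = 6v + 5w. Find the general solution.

Coefficient matrix A = [[-2, -3, -4], [0, -5, -4], [0, 6, 5]].
det(A - λI) = 0 gives eigenvalues λ = -2, 1, -1.
For λ=-2: eigenvector (1,0,0).
For λ=1: eigenvector (-2,-2,3).
For λ=-1: eigenvector (1,1,-1).
General solution: C_1e^(-2t)(1,0,0) + C_2e^(t)(-2,-2,3) + C_3e^(-t)(1,1,-1).

u(t) = C_1e^(-2t) - 2C_2e^(t) + C_3e^(-t), v(t) = -2C_2e^(t) + C_3e^(-t), w(t) = 3C_2e^(t) - C_3e^(-t)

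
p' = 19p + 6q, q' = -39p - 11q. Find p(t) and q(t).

Coefficient matrix A = [[19, 6], [-39, -11]].
Characteristic polynomial det(A - λI) = λ^2 - 8λ + 25 = 0.
Eigenvalues λ = 4 ± 3i (complex conjugate pair).
For λ=4+3i: an eigenvector is (-1,3) - i(1,-2) = (-1 - i, 3 + 2i).
A real fundamental pair from Re and Im of e^((4+3i)t)v: X_1 = e^(4t)(cos(3t)·(-1,3) + sin(3t)·(1,-2)), X_2 = e^(4t)(sin(3t)·(-1,3) - cos(3t)·(1,-2)).
General solution: K_1X_1 + K_2X_2.

p(t) = K_1e^(4t)sin(3t) - K_1e^(4t)cos(3t) - K_2e^(4t)sin(3t) - K_2e^(4t)cos(3t), q(t) = -2K_1e^(4t)sin(3t) + 3K_1e^(4t)cos(3t) + 3K_2e^(4t)sin(3t) + 2K_2e^(4t)cos(3t)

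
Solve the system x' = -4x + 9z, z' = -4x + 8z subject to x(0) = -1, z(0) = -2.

x(t) = -12te^(2t) - e^(2t), z(t) = -8te^(2t) - 2e^(2t)

Coefficient matrix A = [[-4, 9], [-4, 8]].
Characteristic polynomial det(A - λI) = λ^2 - 4λ + 4 = 0.
Single eigenvalue λ = 2 with algebraic multiplicity 2.
Eigenvector v = (-3,-2); generalized eigenvector w with (A-λI)w=v is (-1,-1).
General solution: e^(2t)[C_1·v + C_2·(t·v + w)].
Applying x(0)=-1, z(0)=-2 gives C_1=-1, C_2=4.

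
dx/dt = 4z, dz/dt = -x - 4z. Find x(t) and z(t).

x(t) = -2c_1e^(-2t) - 2c_2te^(-2t) - c_2e^(-2t), z(t) = c_1e^(-2t) + c_2te^(-2t)

Coefficient matrix A = [[0, 4], [-1, -4]].
Characteristic polynomial det(A - λI) = λ^2 + 4λ + 4 = 0.
Single eigenvalue λ = -2 with algebraic multiplicity 2.
Eigenvector v = (-2,1); generalized eigenvector w with (A-λI)w=v is (-1,0).
General solution: e^(-2t)[c_1·v + c_2·(t·v + w)].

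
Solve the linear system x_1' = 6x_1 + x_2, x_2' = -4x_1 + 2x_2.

Coefficient matrix A = [[6, 1], [-4, 2]].
Characteristic polynomial det(A - λI) = λ^2 - 8λ + 16 = 0.
Single eigenvalue λ = 4 with algebraic multiplicity 2.
Eigenvector v = (1,-2); generalized eigenvector w with (A-λI)w=v is (-1,3).
General solution: e^(4t)[c_1·v + c_2·(t·v + w)].

x_1(t) = c_1e^(4t) + c_2te^(4t) - c_2e^(4t), x_2(t) = -2c_1e^(4t) - 2c_2te^(4t) + 3c_2e^(4t)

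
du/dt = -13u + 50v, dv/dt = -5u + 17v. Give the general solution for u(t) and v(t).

Coefficient matrix A = [[-13, 50], [-5, 17]].
Characteristic polynomial det(A - λI) = λ^2 - 4λ + 29 = 0.
Eigenvalues λ = 2 ± 5i (complex conjugate pair).
For λ=2+5i: an eigenvector is (3,1) - i(1,0) = (3 - i, 1).
A real fundamental pair from Re and Im of e^((2+5i)t)v: X_1 = e^(2t)(cos(5t)·(3,1) + sin(5t)·(1,0)), X_2 = e^(2t)(sin(5t)·(3,1) - cos(5t)·(1,0)).
General solution: K_1X_1 + K_2X_2.

u(t) = K_1e^(2t)sin(5t) + 3K_1e^(2t)cos(5t) + 3K_2e^(2t)sin(5t) - K_2e^(2t)cos(5t), v(t) = K_1e^(2t)cos(5t) + K_2e^(2t)sin(5t)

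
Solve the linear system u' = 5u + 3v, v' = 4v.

u(t) = 3c_1e^(4t) + c_2e^(5t), v(t) = -c_1e^(4t)

Coefficient matrix A = [[5, 3], [0, 4]].
Characteristic polynomial det(A - λI) = λ^2 - 9λ + 20 = 0.
Eigenvalues λ = 4, 5.
For λ=4: (A-λI) row 1 is [1, 3], so an eigenvector is (3, -1).
For λ=5: (A-λI) row 1 is [0, 3], so an eigenvector is (1, 0).
General solution: c_1e^(4t)(3,-1) + c_2e^(5t)(1,0).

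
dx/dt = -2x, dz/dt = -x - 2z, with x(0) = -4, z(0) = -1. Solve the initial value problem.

Coefficient matrix A = [[-2, 0], [-1, -2]].
Characteristic polynomial det(A - λI) = λ^2 + 4λ + 4 = 0.
Single eigenvalue λ = -2 with algebraic multiplicity 2.
Eigenvector v = (0,-1); generalized eigenvector w with (A-λI)w=v is (1,2).
General solution: e^(-2t)[c_1·v + c_2·(t·v + w)].
Applying x(0)=-4, z(0)=-1 gives c_1=-7, c_2=-4.

x(t) = -4e^(-2t), z(t) = 4te^(-2t) - e^(-2t)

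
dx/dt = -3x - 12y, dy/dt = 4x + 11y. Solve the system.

x(t) = -3c_1e^(5t) - 2c_2e^(3t), y(t) = 2c_1e^(5t) + c_2e^(3t)

Coefficient matrix A = [[-3, -12], [4, 11]].
Characteristic polynomial det(A - λI) = λ^2 - 8λ + 15 = 0.
Eigenvalues λ = 5, 3.
For λ=5: (A-λI) row 1 is [-8, -12], so an eigenvector is (-3, 2).
For λ=3: (A-λI) row 1 is [-6, -12], so an eigenvector is (-2, 1).
General solution: c_1e^(5t)(-3,2) + c_2e^(3t)(-2,1).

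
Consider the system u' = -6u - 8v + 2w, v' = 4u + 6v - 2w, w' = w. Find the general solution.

Coefficient matrix A = [[-6, -8, 2], [4, 6, -2], [0, 0, 1]].
det(A - λI) = 0 gives eigenvalues λ = 1, -2, 2.
For λ=1: eigenvector (-2,2,1).
For λ=-2: eigenvector (2,-1,0).
For λ=2: eigenvector (1,-1,0).
General solution: c_1e^(t)(-2,2,1) + c_2e^(-2t)(2,-1,0) + c_3e^(2t)(1,-1,0).

u(t) = -2c_1e^(t) + 2c_2e^(-2t) + c_3e^(2t), v(t) = 2c_1e^(t) - c_2e^(-2t) - c_3e^(2t), w(t) = c_1e^(t)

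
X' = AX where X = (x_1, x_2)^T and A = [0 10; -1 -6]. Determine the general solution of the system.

x_1(t) = -c_1e^(-3t)sin(t) + 3c_1e^(-3t)cos(t) + 3c_2e^(-3t)sin(t) + c_2e^(-3t)cos(t), x_2(t) = -c_1e^(-3t)cos(t) - c_2e^(-3t)sin(t)

Coefficient matrix A = [[0, 10], [-1, -6]].
Characteristic polynomial det(A - λI) = λ^2 + 6λ + 10 = 0.
Eigenvalues λ = -3 ± i (complex conjugate pair).
For λ=-3+i: an eigenvector is (3,-1) - i(-1,0) = (3 + i, -1).
A real fundamental pair from Re and Im of e^((-3+i)t)v: X_1 = e^(-3t)(cos(t)·(3,-1) + sin(t)·(-1,0)), X_2 = e^(-3t)(sin(t)·(3,-1) - cos(t)·(-1,0)).
General solution: c_1X_1 + c_2X_2.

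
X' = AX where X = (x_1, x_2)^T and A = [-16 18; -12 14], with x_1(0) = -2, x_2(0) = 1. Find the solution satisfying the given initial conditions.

Coefficient matrix A = [[-16, 18], [-12, 14]].
Characteristic polynomial det(A - λI) = λ^2 + 2λ - 8 = 0.
Eigenvalues λ = 2, -4.
For λ=2: (A-λI) row 1 is [-18, 18], so an eigenvector is (-1, -1).
For λ=-4: (A-λI) row 1 is [-12, 18], so an eigenvector is (-3, -2).
General solution: C_1e^(2t)(-1,-1) + C_2e^(-4t)(-3,-2).
Applying x_1(0)=-2, x_2(0)=1 gives C_1=-7, C_2=3.

x_1(t) = 7e^(2t) - 9e^(-4t), x_2(t) = 7e^(2t) - 6e^(-4t)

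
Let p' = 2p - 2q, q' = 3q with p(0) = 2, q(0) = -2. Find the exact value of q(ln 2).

A = [[2,-2],[0,3]]; eigenvalues λ = 2, 3.
Eigenvectors: (-1,0) for λ=2, (-2,1) for λ=3.
From the initial condition, c_1 = 2, c_2 = -2.
q(ln 2) = (2)(2^2)(0) + (-2)(2^3)(1) = -16.

-16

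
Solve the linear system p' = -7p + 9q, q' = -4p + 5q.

p(t) = -3c_1e^(-t) - 3c_2te^(-t) + 2c_2e^(-t), q(t) = -2c_1e^(-t) - 2c_2te^(-t) + c_2e^(-t)

Coefficient matrix A = [[-7, 9], [-4, 5]].
Characteristic polynomial det(A - λI) = λ^2 + 2λ + 1 = 0.
Single eigenvalue λ = -1 with algebraic multiplicity 2.
Eigenvector v = (-3,-2); generalized eigenvector w with (A-λI)w=v is (2,1).
General solution: e^(-t)[c_1·v + c_2·(t·v + w)].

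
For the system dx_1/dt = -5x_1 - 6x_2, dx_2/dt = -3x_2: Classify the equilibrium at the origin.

stable node

A = [[-5,-6],[0,-3]]; det(A-λI) = λ^2 + 8λ + 15.
λ = -5, -3: both negative.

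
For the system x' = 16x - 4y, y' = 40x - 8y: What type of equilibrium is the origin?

A = [[16,-4],[40,-8]]; det(A-λI) = λ^2 - 8λ + 32.
λ = 4 ± 4i: positive real part.

unstable spiral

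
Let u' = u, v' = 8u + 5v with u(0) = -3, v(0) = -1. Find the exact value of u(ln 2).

A = [[1,0],[8,5]]; eigenvalues λ = 1, 5.
Eigenvectors: (1,-2) for λ=1, (0,1) for λ=5.
From the initial condition, c_1 = -3, c_2 = -7.
u(ln 2) = (-3)(2^1)(1) + (-7)(2^5)(0) = -6.

-6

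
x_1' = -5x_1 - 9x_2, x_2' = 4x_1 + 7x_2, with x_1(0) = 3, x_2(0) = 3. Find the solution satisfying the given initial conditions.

x_1(t) = -45te^(t) + 3e^(t), x_2(t) = 30te^(t) + 3e^(t)

Coefficient matrix A = [[-5, -9], [4, 7]].
Characteristic polynomial det(A - λI) = λ^2 - 2λ + 1 = 0.
Single eigenvalue λ = 1 with algebraic multiplicity 2.
Eigenvector v = (3,-2); generalized eigenvector w with (A-λI)w=v is (-2,1).
General solution: e^(t)[c_1·v + c_2·(t·v + w)].
Applying x_1(0)=3, x_2(0)=3 gives c_1=-9, c_2=-15.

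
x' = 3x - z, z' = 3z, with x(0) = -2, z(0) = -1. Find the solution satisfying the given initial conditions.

x(t) = te^(3t) - 2e^(3t), z(t) = -e^(3t)

Coefficient matrix A = [[3, -1], [0, 3]].
Characteristic polynomial det(A - λI) = λ^2 - 6λ + 9 = 0.
Single eigenvalue λ = 3 with algebraic multiplicity 2.
Eigenvector v = (1,0); generalized eigenvector w with (A-λI)w=v is (3,-1).
General solution: e^(3t)[C_1·v + C_2·(t·v + w)].
Applying x(0)=-2, z(0)=-1 gives C_1=-5, C_2=1.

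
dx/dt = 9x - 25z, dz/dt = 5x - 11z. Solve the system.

Coefficient matrix A = [[9, -25], [5, -11]].
Characteristic polynomial det(A - λI) = λ^2 + 2λ + 26 = 0.
Eigenvalues λ = -1 ± 5i (complex conjugate pair).
For λ=-1+5i: an eigenvector is (-2,-1) - i(1,0) = (-2 - i, -1).
A real fundamental pair from Re and Im of e^((-1+5i)t)v: X_1 = e^(-t)(cos(5t)·(-2,-1) + sin(5t)·(1,0)), X_2 = e^(-t)(sin(5t)·(-2,-1) - cos(5t)·(1,0)).
General solution: c_1X_1 + c_2X_2.

x(t) = c_1e^(-t)sin(5t) - 2c_1e^(-t)cos(5t) - 2c_2e^(-t)sin(5t) - c_2e^(-t)cos(5t), z(t) = -c_1e^(-t)cos(5t) - c_2e^(-t)sin(5t)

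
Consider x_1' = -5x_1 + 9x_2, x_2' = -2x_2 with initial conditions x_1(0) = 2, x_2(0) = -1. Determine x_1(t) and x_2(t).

x_1(t) = -3e^(-2t) + 5e^(-5t), x_2(t) = -e^(-2t)

Coefficient matrix A = [[-5, 9], [0, -2]].
Characteristic polynomial det(A - λI) = λ^2 + 7λ + 10 = 0.
Eigenvalues λ = -2, -5.
For λ=-2: (A-λI) row 1 is [-3, 9], so an eigenvector is (3, 1).
For λ=-5: (A-λI) row 1 is [0, 9], so an eigenvector is (-1, 0).
General solution: K_1e^(-2t)(3,1) + K_2e^(-5t)(-1,0).
Applying x_1(0)=2, x_2(0)=-1 gives K_1=-1, K_2=-5.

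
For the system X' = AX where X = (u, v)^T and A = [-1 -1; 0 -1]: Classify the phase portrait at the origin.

A = [[-1,-1],[0,-1]]; det(A-λI) = λ^2 + 2λ + 1.
repeated λ = -1 with a single eigenvector.

stable improper node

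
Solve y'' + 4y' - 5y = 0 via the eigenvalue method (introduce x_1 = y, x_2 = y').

Let x_1 = y, x_2 = y'. Then x_1' = x_2 and x_2' = 5x_1 - 4x_2.
A = [[0,1],[5,-4]]; det(A-λI) = λ^2 + 4λ - 5.
Eigenvalues λ = 1, -5 with eigenvectors (1,1), (1,-5).

y(t) = c_1e^(t) + c_2e^(-5t)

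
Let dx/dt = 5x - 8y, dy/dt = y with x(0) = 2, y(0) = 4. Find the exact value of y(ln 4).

A = [[5,-8],[0,1]]; eigenvalues λ = 1, 5.
Eigenvectors: (-2,-1) for λ=1, (1,0) for λ=5.
From the initial condition, c_1 = -4, c_2 = -6.
y(ln 4) = (-4)(4^1)(-1) + (-6)(4^5)(0) = 16.

16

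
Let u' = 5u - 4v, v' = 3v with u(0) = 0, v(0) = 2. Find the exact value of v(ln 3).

54

A = [[5,-4],[0,3]]; eigenvalues λ = 5, 3.
Eigenvectors: (-1,0) for λ=5, (-2,-1) for λ=3.
From the initial condition, c_1 = 4, c_2 = -2.
v(ln 3) = (4)(3^5)(0) + (-2)(3^3)(-1) = 54.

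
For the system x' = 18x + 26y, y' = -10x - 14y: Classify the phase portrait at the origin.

unstable spiral

A = [[18,26],[-10,-14]]; det(A-λI) = λ^2 - 4λ + 8.
λ = 2 ± 2i: positive real part.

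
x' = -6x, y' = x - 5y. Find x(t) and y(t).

Coefficient matrix A = [[-6, 0], [1, -5]].
Characteristic polynomial det(A - λI) = λ^2 + 11λ + 30 = 0.
Eigenvalues λ = -5, -6.
For λ=-5: (A-λI) row 1 is [-1, 0], so an eigenvector is (0, 1).
For λ=-6: (A-λI) row 2 is [1, 1], so an eigenvector is (1, -1).
General solution: c_1e^(-5t)(0,1) + c_2e^(-6t)(1,-1).

x(t) = c_2e^(-6t), y(t) = c_1e^(-5t) - c_2e^(-6t)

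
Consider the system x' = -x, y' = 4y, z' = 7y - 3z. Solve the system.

Coefficient matrix A = [[-1, 0, 0], [0, 4, 0], [0, 7, -3]].
det(A - λI) = 0 gives eigenvalues λ = -1, 4, -3.
For λ=-1: eigenvector (1,0,0).
For λ=4: eigenvector (0,1,1).
For λ=-3: eigenvector (0,0,1).
General solution: c_1e^(-t)(1,0,0) + c_2e^(4t)(0,1,1) + c_3e^(-3t)(0,0,1).

x(t) = c_1e^(-t), y(t) = c_2e^(4t), z(t) = c_2e^(4t) + c_3e^(-3t)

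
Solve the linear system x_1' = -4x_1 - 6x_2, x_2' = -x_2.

x_1(t) = 2C_1e^(-t) - C_2e^(-4t), x_2(t) = -C_1e^(-t)

Coefficient matrix A = [[-4, -6], [0, -1]].
Characteristic polynomial det(A - λI) = λ^2 + 5λ + 4 = 0.
Eigenvalues λ = -1, -4.
For λ=-1: (A-λI) row 1 is [-3, -6], so an eigenvector is (2, -1).
For λ=-4: (A-λI) row 1 is [0, -6], so an eigenvector is (-1, 0).
General solution: C_1e^(-t)(2,-1) + C_2e^(-4t)(-1,0).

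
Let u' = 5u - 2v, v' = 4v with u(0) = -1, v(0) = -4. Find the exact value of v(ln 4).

A = [[5,-2],[0,4]]; eigenvalues λ = 5, 4.
Eigenvectors: (1,0) for λ=5, (-2,-1) for λ=4.
From the initial condition, c_1 = 7, c_2 = 4.
v(ln 4) = (7)(4^5)(0) + (4)(4^4)(-1) = -1024.

-1024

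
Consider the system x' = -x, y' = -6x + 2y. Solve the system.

x(t) = c_1e^(-t), y(t) = 2c_1e^(-t) - c_2e^(2t)

Coefficient matrix A = [[-1, 0], [-6, 2]].
Characteristic polynomial det(A - λI) = λ^2 - λ - 2 = 0.
Eigenvalues λ = -1, 2.
For λ=-1: (A-λI) row 2 is [-6, 3], so an eigenvector is (1, 2).
For λ=2: (A-λI) row 1 is [-3, 0], so an eigenvector is (0, -1).
General solution: c_1e^(-t)(1,2) + c_2e^(2t)(0,-1).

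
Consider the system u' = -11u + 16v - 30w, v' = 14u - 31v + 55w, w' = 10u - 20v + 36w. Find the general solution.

u(t) = -C_1e^(t) + 2C_2e^(-3t) - 2C_3e^(-4t), v(t) = 3C_1e^(t) + C_2e^(-3t) + C_3e^(-4t), w(t) = 2C_1e^(t) + C_3e^(-4t)

Coefficient matrix A = [[-11, 16, -30], [14, -31, 55], [10, -20, 36]].
det(A - λI) = 0 gives eigenvalues λ = 1, -3, -4.
For λ=1: eigenvector (-1,3,2).
For λ=-3: eigenvector (2,1,0).
For λ=-4: eigenvector (-2,1,1).
General solution: C_1e^(t)(-1,3,2) + C_2e^(-3t)(2,1,0) + C_3e^(-4t)(-2,1,1).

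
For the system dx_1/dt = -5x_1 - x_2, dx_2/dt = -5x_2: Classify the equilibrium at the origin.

stable improper node

A = [[-5,-1],[0,-5]]; det(A-λI) = λ^2 + 10λ + 25.
repeated λ = -5 with a single eigenvector.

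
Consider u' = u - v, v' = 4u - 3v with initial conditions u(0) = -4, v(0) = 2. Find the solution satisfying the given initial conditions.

u(t) = -10te^(-t) - 4e^(-t), v(t) = -20te^(-t) + 2e^(-t)

Coefficient matrix A = [[1, -1], [4, -3]].
Characteristic polynomial det(A - λI) = λ^2 + 2λ + 1 = 0.
Single eigenvalue λ = -1 with algebraic multiplicity 2.
Eigenvector v = (-1,-2); generalized eigenvector w with (A-λI)w=v is (1,3).
General solution: e^(-t)[K_1·v + K_2·(t·v + w)].
Applying u(0)=-4, v(0)=2 gives K_1=14, K_2=10.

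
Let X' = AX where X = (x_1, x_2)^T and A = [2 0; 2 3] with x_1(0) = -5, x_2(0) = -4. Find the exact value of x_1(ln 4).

-80

A = [[2,0],[2,3]]; eigenvalues λ = 3, 2.
Eigenvectors: (0,-1) for λ=3, (-1,2) for λ=2.
From the initial condition, c_1 = 14, c_2 = 5.
x_1(ln 4) = (14)(4^3)(0) + (5)(4^2)(-1) = -80.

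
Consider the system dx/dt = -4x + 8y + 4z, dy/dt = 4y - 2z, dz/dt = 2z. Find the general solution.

x(t) = C_1e^(-4t) + 2C_2e^(2t) - C_3e^(4t), y(t) = C_2e^(2t) - C_3e^(4t), z(t) = C_2e^(2t)

Coefficient matrix A = [[-4, 8, 4], [0, 4, -2], [0, 0, 2]].
det(A - λI) = 0 gives eigenvalues λ = -4, 2, 4.
For λ=-4: eigenvector (1,0,0).
For λ=2: eigenvector (2,1,1).
For λ=4: eigenvector (-1,-1,0).
General solution: C_1e^(-4t)(1,0,0) + C_2e^(2t)(2,1,1) + C_3e^(4t)(-1,-1,0).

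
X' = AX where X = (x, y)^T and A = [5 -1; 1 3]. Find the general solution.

Coefficient matrix A = [[5, -1], [1, 3]].
Characteristic polynomial det(A - λI) = λ^2 - 8λ + 16 = 0.
Single eigenvalue λ = 4 with algebraic multiplicity 2.
Eigenvector v = (-1,-1); generalized eigenvector w with (A-λI)w=v is (-3,-2).
General solution: e^(4t)[K_1·v + K_2·(t·v + w)].

x(t) = -K_1e^(4t) - K_2te^(4t) - 3K_2e^(4t), y(t) = -K_1e^(4t) - K_2te^(4t) - 2K_2e^(4t)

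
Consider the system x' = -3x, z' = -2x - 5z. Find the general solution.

Coefficient matrix A = [[-3, 0], [-2, -5]].
Characteristic polynomial det(A - λI) = λ^2 + 8λ + 15 = 0.
Eigenvalues λ = -3, -5.
For λ=-3: (A-λI) row 2 is [-2, -2], so an eigenvector is (-1, 1).
For λ=-5: (A-λI) row 1 is [2, 0], so an eigenvector is (0, -1).
General solution: c_1e^(-3t)(-1,1) + c_2e^(-5t)(0,-1).

x(t) = -c_1e^(-3t), z(t) = c_1e^(-3t) - c_2e^(-5t)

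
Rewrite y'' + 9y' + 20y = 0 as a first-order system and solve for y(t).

y(t) = K_1e^(-5t) + K_2e^(-4t)

Let x_1 = y, x_2 = y'. Then x_1' = x_2 and x_2' = -20x_1 - 9x_2.
A = [[0,1],[-20,-9]]; det(A-λI) = λ^2 + 9λ + 20.
Eigenvalues λ = -5, -4 with eigenvectors (1,-5), (1,-4).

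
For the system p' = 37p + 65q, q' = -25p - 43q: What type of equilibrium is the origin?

stable spiral

A = [[37,65],[-25,-43]]; det(A-λI) = λ^2 + 6λ + 34.
λ = -3 ± 5i: negative real part.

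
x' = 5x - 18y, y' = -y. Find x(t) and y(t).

Coefficient matrix A = [[5, -18], [0, -1]].
Characteristic polynomial det(A - λI) = λ^2 - 4λ - 5 = 0.
Eigenvalues λ = -1, 5.
For λ=-1: (A-λI) row 1 is [6, -18], so an eigenvector is (3, 1).
For λ=5: (A-λI) row 1 is [0, -18], so an eigenvector is (1, 0).
General solution: C_1e^(-t)(3,1) + C_2e^(5t)(1,0).

x(t) = 3C_1e^(-t) + C_2e^(5t), y(t) = C_1e^(-t)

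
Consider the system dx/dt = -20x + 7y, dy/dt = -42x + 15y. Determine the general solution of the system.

Coefficient matrix A = [[-20, 7], [-42, 15]].
Characteristic polynomial det(A - λI) = λ^2 + 5λ - 6 = 0.
Eigenvalues λ = -6, 1.
For λ=-6: (A-λI) row 1 is [-14, 7], so an eigenvector is (1, 2).
For λ=1: (A-λI) row 1 is [-21, 7], so an eigenvector is (-1, -3).
General solution: K_1e^(-6t)(1,2) + K_2e^(t)(-1,-3).

x(t) = K_1e^(-6t) - K_2e^(t), y(t) = 2K_1e^(-6t) - 3K_2e^(t)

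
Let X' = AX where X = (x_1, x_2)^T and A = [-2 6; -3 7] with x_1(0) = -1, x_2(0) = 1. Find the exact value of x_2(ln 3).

A = [[-2,6],[-3,7]]; eigenvalues λ = 4, 1.
Eigenvectors: (1,1) for λ=4, (2,1) for λ=1.
From the initial condition, c_1 = 3, c_2 = -2.
x_2(ln 3) = (3)(3^4)(1) + (-2)(3^1)(1) = 237.

237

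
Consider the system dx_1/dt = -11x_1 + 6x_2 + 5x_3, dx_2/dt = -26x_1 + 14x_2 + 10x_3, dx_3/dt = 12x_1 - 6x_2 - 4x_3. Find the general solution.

x_1(t) = c_1e^(2t) + c_2e^(t) - c_3e^(-4t), x_2(t) = 3c_1e^(2t) + 2c_2e^(t) - 2c_3e^(-4t), x_3(t) = -c_1e^(2t) + c_3e^(-4t)

Coefficient matrix A = [[-11, 6, 5], [-26, 14, 10], [12, -6, -4]].
det(A - λI) = 0 gives eigenvalues λ = 2, 1, -4.
For λ=2: eigenvector (1,3,-1).
For λ=1: eigenvector (1,2,0).
For λ=-4: eigenvector (-1,-2,1).
General solution: c_1e^(2t)(1,3,-1) + c_2e^(t)(1,2,0) + c_3e^(-4t)(-1,-2,1).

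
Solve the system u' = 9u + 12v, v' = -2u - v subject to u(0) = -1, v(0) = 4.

u(t) = 21e^(5t) - 22e^(3t), v(t) = -7e^(5t) + 11e^(3t)

Coefficient matrix A = [[9, 12], [-2, -1]].
Characteristic polynomial det(A - λI) = λ^2 - 8λ + 15 = 0.
Eigenvalues λ = 3, 5.
For λ=3: (A-λI) row 1 is [6, 12], so an eigenvector is (2, -1).
For λ=5: (A-λI) row 1 is [4, 12], so an eigenvector is (-3, 1).
General solution: K_1e^(3t)(2,-1) + K_2e^(5t)(-3,1).
Applying u(0)=-1, v(0)=4 gives K_1=-11, K_2=-7.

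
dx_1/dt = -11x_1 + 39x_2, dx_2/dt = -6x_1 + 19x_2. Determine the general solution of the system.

Coefficient matrix A = [[-11, 39], [-6, 19]].
Characteristic polynomial det(A - λI) = λ^2 - 8λ + 25 = 0.
Eigenvalues λ = 4 ± 3i (complex conjugate pair).
For λ=4+3i: an eigenvector is (3,1) - i(-2,-1) = (3 + 2i, 1 + i).
A real fundamental pair from Re and Im of e^((4+3i)t)v: X_1 = e^(4t)(cos(3t)·(3,1) + sin(3t)·(-2,-1)), X_2 = e^(4t)(sin(3t)·(3,1) - cos(3t)·(-2,-1)).
General solution: K_1X_1 + K_2X_2.

x_1(t) = -2K_1e^(4t)sin(3t) + 3K_1e^(4t)cos(3t) + 3K_2e^(4t)sin(3t) + 2K_2e^(4t)cos(3t), x_2(t) = -K_1e^(4t)sin(3t) + K_1e^(4t)cos(3t) + K_2e^(4t)sin(3t) + K_2e^(4t)cos(3t)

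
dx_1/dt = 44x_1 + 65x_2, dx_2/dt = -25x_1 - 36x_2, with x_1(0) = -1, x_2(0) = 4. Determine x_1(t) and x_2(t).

x_1(t) = 44e^(4t)sin(5t) - e^(4t)cos(5t), x_2(t) = -27e^(4t)sin(5t) + 4e^(4t)cos(5t)

Coefficient matrix A = [[44, 65], [-25, -36]].
Characteristic polynomial det(A - λI) = λ^2 - 8λ + 41 = 0.
Eigenvalues λ = 4 ± 5i (complex conjugate pair).
For λ=4+5i: an eigenvector is (-2,1) - i(-3,2) = (-2 + 3i, 1 - 2i).
A real fundamental pair from Re and Im of e^((4+5i)t)v: X_1 = e^(4t)(cos(5t)·(-2,1) + sin(5t)·(-3,2)), X_2 = e^(4t)(sin(5t)·(-2,1) - cos(5t)·(-3,2)).
General solution: C_1X_1 + C_2X_2.
Applying x_1(0)=-1, x_2(0)=4 gives C_1=-10, C_2=-7.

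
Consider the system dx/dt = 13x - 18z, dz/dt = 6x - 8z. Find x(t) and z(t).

x(t) = 3c_1e^(t) + 2c_2e^(4t), z(t) = 2c_1e^(t) + c_2e^(4t)

Coefficient matrix A = [[13, -18], [6, -8]].
Characteristic polynomial det(A - λI) = λ^2 - 5λ + 4 = 0.
Eigenvalues λ = 1, 4.
For λ=1: (A-λI) row 1 is [12, -18], so an eigenvector is (3, 2).
For λ=4: (A-λI) row 1 is [9, -18], so an eigenvector is (2, 1).
General solution: c_1e^(t)(3,2) + c_2e^(4t)(2,1).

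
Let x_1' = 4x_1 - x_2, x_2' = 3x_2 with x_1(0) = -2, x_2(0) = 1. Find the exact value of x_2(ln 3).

27

A = [[4,-1],[0,3]]; eigenvalues λ = 3, 4.
Eigenvectors: (-1,-1) for λ=3, (1,0) for λ=4.
From the initial condition, c_1 = -1, c_2 = -3.
x_2(ln 3) = (-1)(3^3)(-1) + (-3)(3^4)(0) = 27.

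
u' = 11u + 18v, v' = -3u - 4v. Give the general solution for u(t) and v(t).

u(t) = 2c_1e^(2t) + 3c_2e^(5t), v(t) = -c_1e^(2t) - c_2e^(5t)

Coefficient matrix A = [[11, 18], [-3, -4]].
Characteristic polynomial det(A - λI) = λ^2 - 7λ + 10 = 0.
Eigenvalues λ = 2, 5.
For λ=2: (A-λI) row 1 is [9, 18], so an eigenvector is (2, -1).
For λ=5: (A-λI) row 1 is [6, 18], so an eigenvector is (3, -1).
General solution: c_1e^(2t)(2,-1) + c_2e^(5t)(3,-1).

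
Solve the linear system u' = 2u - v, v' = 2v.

u(t) = -c_1e^(2t) - c_2te^(2t) - 2c_2e^(2t), v(t) = c_2e^(2t)

Coefficient matrix A = [[2, -1], [0, 2]].
Characteristic polynomial det(A - λI) = λ^2 - 4λ + 4 = 0.
Single eigenvalue λ = 2 with algebraic multiplicity 2.
Eigenvector v = (-1,0); generalized eigenvector w with (A-λI)w=v is (-2,1).
General solution: e^(2t)[c_1·v + c_2·(t·v + w)].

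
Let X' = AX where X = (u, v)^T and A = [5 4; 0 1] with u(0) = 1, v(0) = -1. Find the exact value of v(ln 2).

-2

A = [[5,4],[0,1]]; eigenvalues λ = 1, 5.
Eigenvectors: (1,-1) for λ=1, (-1,0) for λ=5.
From the initial condition, c_1 = 1, c_2 = 0.
v(ln 2) = (1)(2^1)(-1) + (0)(2^5)(0) = -2.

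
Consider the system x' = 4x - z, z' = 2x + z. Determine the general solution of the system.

Coefficient matrix A = [[4, -1], [2, 1]].
Characteristic polynomial det(A - λI) = λ^2 - 5λ + 6 = 0.
Eigenvalues λ = 3, 2.
For λ=3: (A-λI) row 1 is [1, -1], so an eigenvector is (1, 1).
For λ=2: (A-λI) row 1 is [2, -1], so an eigenvector is (-1, -2).
General solution: K_1e^(3t)(1,1) + K_2e^(2t)(-1,-2).

x(t) = K_1e^(3t) - K_2e^(2t), z(t) = K_1e^(3t) - 2K_2e^(2t)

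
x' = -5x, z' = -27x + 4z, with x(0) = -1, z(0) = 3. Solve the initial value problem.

x(t) = -e^(-5t), z(t) = 6e^(4t) - 3e^(-5t)

Coefficient matrix A = [[-5, 0], [-27, 4]].
Characteristic polynomial det(A - λI) = λ^2 + λ - 20 = 0.
Eigenvalues λ = -5, 4.
For λ=-5: (A-λI) row 2 is [-27, 9], so an eigenvector is (1, 3).
For λ=4: (A-λI) row 1 is [-9, 0], so an eigenvector is (0, 1).
General solution: K_1e^(-5t)(1,3) + K_2e^(4t)(0,1).
Applying x(0)=-1, z(0)=3 gives K_1=-1, K_2=6.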